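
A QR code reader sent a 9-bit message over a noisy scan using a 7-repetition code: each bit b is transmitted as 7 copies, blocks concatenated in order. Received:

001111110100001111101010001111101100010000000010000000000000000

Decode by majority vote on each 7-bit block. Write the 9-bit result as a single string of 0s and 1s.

Block 1 (0011111): 5 ones → 1
Block 2 (1010000): 2 ones → 0
Block 3 (1111101): 6 ones → 1
Block 4 (0100011): 3 ones → 0
Block 5 (1110110): 5 ones → 1
Block 6 (0010000): 1 one → 0
Block 7 (0000100): 1 one → 0
Block 8 (0000000): 0 ones → 0
Block 9 (0000000): 0 ones → 0

101010000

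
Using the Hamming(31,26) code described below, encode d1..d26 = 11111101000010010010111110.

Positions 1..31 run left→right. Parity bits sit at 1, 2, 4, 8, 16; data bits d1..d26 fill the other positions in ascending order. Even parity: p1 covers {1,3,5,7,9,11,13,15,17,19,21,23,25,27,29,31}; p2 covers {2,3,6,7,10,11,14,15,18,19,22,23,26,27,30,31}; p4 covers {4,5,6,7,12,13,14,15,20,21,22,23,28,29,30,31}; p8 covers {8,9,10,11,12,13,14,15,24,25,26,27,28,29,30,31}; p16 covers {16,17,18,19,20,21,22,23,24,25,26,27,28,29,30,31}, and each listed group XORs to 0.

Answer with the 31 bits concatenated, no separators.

1010111111010000010010010111110

Place data at non-parity positions: p1 p2 1 p4 1 1 1 p8 1 1 0 1 0 0 0 p16 0 1 0 0 1 0 0 1 0 1 1 1 1 1 0
p1 (pos 1,3,5,7,9,11,13,15,17,19,21,23,25,27,29,31): XOR of data positions = 1⊕1⊕1⊕1⊕0⊕0⊕0⊕0⊕0⊕1⊕0⊕0⊕1⊕1⊕0 = 1
p2 (pos 2,3,6,7,10,11,14,15,18,19,22,23,26,27,30,31): XOR of data positions = 1⊕1⊕1⊕1⊕0⊕0⊕0⊕1⊕0⊕0⊕0⊕1⊕1⊕1⊕0 = 0
p4 (pos 4,5,6,7,12,13,14,15,20,21,22,23,28,29,30,31): XOR of data positions = 1⊕1⊕1⊕1⊕0⊕0⊕0⊕0⊕1⊕0⊕0⊕1⊕1⊕1⊕0 = 0
p8 (pos 8,9,10,11,12,13,14,15,24,25,26,27,28,29,30,31): XOR of data positions = 1⊕1⊕0⊕1⊕0⊕0⊕0⊕1⊕0⊕1⊕1⊕1⊕1⊕1⊕0 = 1
p16 (pos 16,17,18,19,20,21,22,23,24,25,26,27,28,29,30,31): XOR of data positions = 0⊕1⊕0⊕0⊕1⊕0⊕0⊕1⊕0⊕1⊕1⊕1⊕1⊕1⊕0 = 0
Codeword: 1010111111010000010010010111110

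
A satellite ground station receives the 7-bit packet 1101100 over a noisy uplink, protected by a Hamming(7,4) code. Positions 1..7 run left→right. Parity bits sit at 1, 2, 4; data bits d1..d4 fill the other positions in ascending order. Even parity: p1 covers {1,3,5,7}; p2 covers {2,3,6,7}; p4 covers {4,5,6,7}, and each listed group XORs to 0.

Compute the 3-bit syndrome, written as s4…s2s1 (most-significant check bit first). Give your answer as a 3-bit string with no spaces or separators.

010

s1 (pos 1,3,5,7): 1⊕0⊕1⊕0 = 0
s2 (pos 2,3,6,7): 1⊕0⊕0⊕0 = 1
s4 (pos 4,5,6,7): 1⊕1⊕0⊕0 = 0
Syndrome s4…s1 = 010 → error at position 2.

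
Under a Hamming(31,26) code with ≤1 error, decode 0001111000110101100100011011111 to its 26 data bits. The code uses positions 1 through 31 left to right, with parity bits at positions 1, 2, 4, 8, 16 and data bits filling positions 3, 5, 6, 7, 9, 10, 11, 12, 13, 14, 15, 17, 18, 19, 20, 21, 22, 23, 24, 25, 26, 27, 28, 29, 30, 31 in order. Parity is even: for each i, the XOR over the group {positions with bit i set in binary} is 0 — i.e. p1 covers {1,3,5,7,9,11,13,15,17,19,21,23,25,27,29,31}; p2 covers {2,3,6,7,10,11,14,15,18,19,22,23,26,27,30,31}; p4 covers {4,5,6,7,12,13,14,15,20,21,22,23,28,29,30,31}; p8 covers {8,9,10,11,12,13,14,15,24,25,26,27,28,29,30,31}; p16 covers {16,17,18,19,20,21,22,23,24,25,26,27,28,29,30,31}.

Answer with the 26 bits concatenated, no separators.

01010011010100100011011111

s1 (pos 1,3,5,7,9,11,13,15,17,19,21,23,25,27,29,31): 0⊕0⊕1⊕1⊕0⊕1⊕0⊕0⊕1⊕0⊕0⊕0⊕1⊕1⊕1⊕1 = 0
s2 (pos 2,3,6,7,10,11,14,15,18,19,22,23,26,27,30,31): 0⊕0⊕1⊕1⊕0⊕1⊕1⊕0⊕0⊕0⊕0⊕0⊕0⊕1⊕1⊕1 = 1
s4 (pos 4,5,6,7,12,13,14,15,20,21,22,23,28,29,30,31): 1⊕1⊕1⊕1⊕1⊕0⊕1⊕0⊕1⊕0⊕0⊕0⊕1⊕1⊕1⊕1 = 1
s8 (pos 8,9,10,11,12,13,14,15,24,25,26,27,28,29,30,31): 0⊕0⊕0⊕1⊕1⊕0⊕1⊕0⊕1⊕1⊕0⊕1⊕1⊕1⊕1⊕1 = 0
s16 (pos 16,17,18,19,20,21,22,23,24,25,26,27,28,29,30,31): 1⊕1⊕0⊕0⊕1⊕0⊕0⊕0⊕1⊕1⊕0⊕1⊕1⊕1⊕1⊕1 = 0
Syndrome s16…s1 = 00110 → error at position 6.
Flip position 6: 0001111000110101100100011011111 → 0001101000110101100100011011111
Read data bits from positions 3,5,6,7,9,10,11,12,13,14,15,17,18,19,20,21,22,23,24,25,26,27,28,29,30,31: 01010011010100100011011111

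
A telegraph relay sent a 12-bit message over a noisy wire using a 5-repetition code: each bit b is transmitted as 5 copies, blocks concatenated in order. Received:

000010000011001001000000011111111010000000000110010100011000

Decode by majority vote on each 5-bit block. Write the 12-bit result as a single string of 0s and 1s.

001001100100

Block 1 (00001): 1 one → 0
Block 2 (00000): 0 ones → 0
Block 3 (11001): 3 ones → 1
Block 4 (00100): 1 one → 0
Block 5 (00000): 0 ones → 0
Block 6 (11111): 5 ones → 1
Block 7 (11101): 4 ones → 1
Block 8 (00000): 0 ones → 0
Block 9 (00000): 0 ones → 0
Block 10 (11001): 3 ones → 1
Block 11 (01000): 1 one → 0
Block 12 (11000): 2 ones → 0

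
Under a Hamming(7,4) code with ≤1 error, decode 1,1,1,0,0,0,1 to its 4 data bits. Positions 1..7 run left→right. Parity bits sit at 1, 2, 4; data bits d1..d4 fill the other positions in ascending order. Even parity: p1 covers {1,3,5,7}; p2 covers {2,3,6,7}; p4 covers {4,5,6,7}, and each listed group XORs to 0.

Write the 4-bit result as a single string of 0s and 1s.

s1 (pos 1,3,5,7): 1⊕1⊕0⊕1 = 1
s2 (pos 2,3,6,7): 1⊕1⊕0⊕1 = 1
s4 (pos 4,5,6,7): 0⊕0⊕0⊕1 = 1
Syndrome s4…s1 = 111 → error at position 7.
Flip position 7: 1110001 → 1110000
Read data bits from positions 3,5,6,7: 1000

1000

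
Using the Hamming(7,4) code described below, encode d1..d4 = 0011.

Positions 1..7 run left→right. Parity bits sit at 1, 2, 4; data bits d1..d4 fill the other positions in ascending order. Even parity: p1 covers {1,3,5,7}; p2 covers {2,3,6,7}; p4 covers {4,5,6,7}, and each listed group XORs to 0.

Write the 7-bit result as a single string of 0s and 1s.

Place data at non-parity positions: p1 p2 0 p4 0 1 1
p1 (pos 1,3,5,7): XOR of data positions = 0⊕0⊕1 = 1
p2 (pos 2,3,6,7): XOR of data positions = 0⊕1⊕1 = 0
p4 (pos 4,5,6,7): XOR of data positions = 0⊕1⊕1 = 0
Codeword: 1000011

1000011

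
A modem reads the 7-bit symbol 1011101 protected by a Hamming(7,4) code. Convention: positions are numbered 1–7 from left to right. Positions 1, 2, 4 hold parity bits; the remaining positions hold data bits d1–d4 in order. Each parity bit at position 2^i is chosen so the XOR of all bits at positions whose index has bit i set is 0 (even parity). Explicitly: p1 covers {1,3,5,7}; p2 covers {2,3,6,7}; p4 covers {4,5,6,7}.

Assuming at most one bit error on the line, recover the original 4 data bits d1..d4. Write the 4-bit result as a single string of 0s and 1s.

s1 (pos 1,3,5,7): 1⊕1⊕1⊕1 = 0
s2 (pos 2,3,6,7): 0⊕1⊕0⊕1 = 0
s4 (pos 4,5,6,7): 1⊕1⊕0⊕1 = 1
Syndrome s4…s1 = 100 → error at position 4.
Flip position 4: 1011101 → 1010101
Read data bits from positions 3,5,6,7: 1101

1101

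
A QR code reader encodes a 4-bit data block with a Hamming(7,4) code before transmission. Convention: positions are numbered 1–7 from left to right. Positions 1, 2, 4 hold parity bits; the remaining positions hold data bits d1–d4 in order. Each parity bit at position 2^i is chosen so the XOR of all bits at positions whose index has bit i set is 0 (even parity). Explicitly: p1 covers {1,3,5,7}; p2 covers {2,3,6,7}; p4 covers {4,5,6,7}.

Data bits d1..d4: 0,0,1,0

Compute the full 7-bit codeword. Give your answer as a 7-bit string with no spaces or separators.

Place data at non-parity positions: p1 p2 0 p4 0 1 0
p1 (pos 1,3,5,7): XOR of data positions = 0⊕0⊕0 = 0
p2 (pos 2,3,6,7): XOR of data positions = 0⊕1⊕0 = 1
p4 (pos 4,5,6,7): XOR of data positions = 0⊕1⊕0 = 1
Codeword: 0101010

0101010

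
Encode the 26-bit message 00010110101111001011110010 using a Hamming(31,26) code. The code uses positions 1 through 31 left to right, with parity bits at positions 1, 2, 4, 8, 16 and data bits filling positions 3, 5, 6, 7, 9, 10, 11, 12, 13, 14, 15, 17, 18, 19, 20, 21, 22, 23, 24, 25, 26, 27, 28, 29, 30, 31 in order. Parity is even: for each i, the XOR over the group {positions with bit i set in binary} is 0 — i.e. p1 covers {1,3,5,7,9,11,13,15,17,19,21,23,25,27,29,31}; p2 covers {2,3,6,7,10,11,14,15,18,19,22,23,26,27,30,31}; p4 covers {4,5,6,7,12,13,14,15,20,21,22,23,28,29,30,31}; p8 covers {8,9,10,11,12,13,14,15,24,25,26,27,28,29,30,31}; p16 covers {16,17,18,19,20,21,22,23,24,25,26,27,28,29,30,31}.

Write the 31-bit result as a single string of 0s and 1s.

0001001101101011111001011110010

Place data at non-parity positions: p1 p2 0 p4 0 0 1 p8 0 1 1 0 1 0 1 p16 1 1 1 0 0 1 0 1 1 1 1 0 0 1 0
p1 (pos 1,3,5,7,9,11,13,15,17,19,21,23,25,27,29,31): XOR of data positions = 0⊕0⊕1⊕0⊕1⊕1⊕1⊕1⊕1⊕0⊕0⊕1⊕1⊕0⊕0 = 0
p2 (pos 2,3,6,7,10,11,14,15,18,19,22,23,26,27,30,31): XOR of data positions = 0⊕0⊕1⊕1⊕1⊕0⊕1⊕1⊕1⊕1⊕0⊕1⊕1⊕1⊕0 = 0
p4 (pos 4,5,6,7,12,13,14,15,20,21,22,23,28,29,30,31): XOR of data positions = 0⊕0⊕1⊕0⊕1⊕0⊕1⊕0⊕0⊕1⊕0⊕0⊕0⊕1⊕0 = 1
p8 (pos 8,9,10,11,12,13,14,15,24,25,26,27,28,29,30,31): XOR of data positions = 0⊕1⊕1⊕0⊕1⊕0⊕1⊕1⊕1⊕1⊕1⊕0⊕0⊕1⊕0 = 1
p16 (pos 16,17,18,19,20,21,22,23,24,25,26,27,28,29,30,31): XOR of data positions = 1⊕1⊕1⊕0⊕0⊕1⊕0⊕1⊕1⊕1⊕1⊕0⊕0⊕1⊕0 = 1
Codeword: 0001001101101011111001011110010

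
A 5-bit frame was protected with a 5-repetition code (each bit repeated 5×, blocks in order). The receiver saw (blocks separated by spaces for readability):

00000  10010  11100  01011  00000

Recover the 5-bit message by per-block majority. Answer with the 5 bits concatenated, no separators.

00110

Block 1 (00000): 0 ones → 0
Block 2 (10010): 2 ones → 0
Block 3 (11100): 3 ones → 1
Block 4 (01011): 3 ones → 1
Block 5 (00000): 0 ones → 0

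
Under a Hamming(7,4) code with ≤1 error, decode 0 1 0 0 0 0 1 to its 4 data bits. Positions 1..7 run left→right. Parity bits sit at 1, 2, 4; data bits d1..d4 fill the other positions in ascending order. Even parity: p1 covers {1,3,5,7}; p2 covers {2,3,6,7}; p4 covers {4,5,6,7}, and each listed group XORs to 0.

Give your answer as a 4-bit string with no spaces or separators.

0101

s1 (pos 1,3,5,7): 0⊕0⊕0⊕1 = 1
s2 (pos 2,3,6,7): 1⊕0⊕0⊕1 = 0
s4 (pos 4,5,6,7): 0⊕0⊕0⊕1 = 1
Syndrome s4…s1 = 101 → error at position 5.
Flip position 5: 0100001 → 0100101
Read data bits from positions 3,5,6,7: 0101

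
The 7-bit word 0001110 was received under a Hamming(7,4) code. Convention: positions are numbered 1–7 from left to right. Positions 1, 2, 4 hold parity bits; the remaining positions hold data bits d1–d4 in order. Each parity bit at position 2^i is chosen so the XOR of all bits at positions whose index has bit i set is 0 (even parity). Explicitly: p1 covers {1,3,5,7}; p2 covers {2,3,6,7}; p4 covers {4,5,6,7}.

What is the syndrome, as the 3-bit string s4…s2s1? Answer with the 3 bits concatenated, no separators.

s1 (pos 1,3,5,7): 0⊕0⊕1⊕0 = 1
s2 (pos 2,3,6,7): 0⊕0⊕1⊕0 = 1
s4 (pos 4,5,6,7): 1⊕1⊕1⊕0 = 1
Syndrome s4…s1 = 111 → error at position 7.

111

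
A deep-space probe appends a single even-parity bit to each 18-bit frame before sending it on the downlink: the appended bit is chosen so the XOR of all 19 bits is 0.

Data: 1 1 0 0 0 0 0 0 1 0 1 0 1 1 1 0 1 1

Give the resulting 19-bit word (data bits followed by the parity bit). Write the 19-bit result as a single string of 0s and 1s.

1100000010101110111

XOR of the 18 data bits: 1⊕1⊕0⊕0⊕0⊕0⊕0⊕0⊕1⊕0⊕1⊕0⊕1⊕1⊕1⊕0⊕1⊕1 = 1
Parity bit = 1 (so all 19 bits XOR to 0).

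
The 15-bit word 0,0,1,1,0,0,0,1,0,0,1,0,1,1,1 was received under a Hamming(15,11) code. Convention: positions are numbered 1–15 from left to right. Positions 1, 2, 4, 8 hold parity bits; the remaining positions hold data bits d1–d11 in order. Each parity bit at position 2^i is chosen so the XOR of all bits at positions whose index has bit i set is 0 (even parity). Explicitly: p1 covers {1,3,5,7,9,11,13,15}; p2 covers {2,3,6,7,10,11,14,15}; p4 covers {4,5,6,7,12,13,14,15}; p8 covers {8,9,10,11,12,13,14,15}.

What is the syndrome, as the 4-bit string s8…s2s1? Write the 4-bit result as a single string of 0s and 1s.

s1 (pos 1,3,5,7,9,11,13,15): 0⊕1⊕0⊕0⊕0⊕1⊕1⊕1 = 0
s2 (pos 2,3,6,7,10,11,14,15): 0⊕1⊕0⊕0⊕0⊕1⊕1⊕1 = 0
s4 (pos 4,5,6,7,12,13,14,15): 1⊕0⊕0⊕0⊕0⊕1⊕1⊕1 = 0
s8 (pos 8,9,10,11,12,13,14,15): 1⊕0⊕0⊕1⊕0⊕1⊕1⊕1 = 1
Syndrome s8…s1 = 1000 → error at position 8.

1000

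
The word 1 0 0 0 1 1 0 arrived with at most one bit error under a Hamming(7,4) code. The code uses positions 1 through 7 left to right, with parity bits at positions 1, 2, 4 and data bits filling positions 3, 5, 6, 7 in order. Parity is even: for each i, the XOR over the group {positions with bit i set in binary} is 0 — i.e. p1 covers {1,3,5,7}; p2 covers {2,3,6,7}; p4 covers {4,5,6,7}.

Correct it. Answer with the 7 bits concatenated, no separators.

s1 (pos 1,3,5,7): 1⊕0⊕1⊕0 = 0
s2 (pos 2,3,6,7): 0⊕0⊕1⊕0 = 1
s4 (pos 4,5,6,7): 0⊕1⊕1⊕0 = 0
Syndrome s4…s1 = 010 → error at position 2.
Flip position 2: 1000110 → 1100110

1100110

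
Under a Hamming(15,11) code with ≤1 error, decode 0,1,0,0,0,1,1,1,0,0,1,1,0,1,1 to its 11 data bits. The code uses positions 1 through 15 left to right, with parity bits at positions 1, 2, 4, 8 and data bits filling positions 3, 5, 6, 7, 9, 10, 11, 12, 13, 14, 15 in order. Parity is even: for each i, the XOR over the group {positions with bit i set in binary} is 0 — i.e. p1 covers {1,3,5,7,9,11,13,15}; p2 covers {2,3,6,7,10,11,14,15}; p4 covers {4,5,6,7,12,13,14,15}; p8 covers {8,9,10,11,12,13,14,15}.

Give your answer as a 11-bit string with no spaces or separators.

00110011111

s1 (pos 1,3,5,7,9,11,13,15): 0⊕0⊕0⊕1⊕0⊕1⊕0⊕1 = 1
s2 (pos 2,3,6,7,10,11,14,15): 1⊕0⊕1⊕1⊕0⊕1⊕1⊕1 = 0
s4 (pos 4,5,6,7,12,13,14,15): 0⊕0⊕1⊕1⊕1⊕0⊕1⊕1 = 1
s8 (pos 8,9,10,11,12,13,14,15): 1⊕0⊕0⊕1⊕1⊕0⊕1⊕1 = 1
Syndrome s8…s1 = 1101 → error at position 13.
Flip position 13: 010001110011011 → 010001110011111
Read data bits from positions 3,5,6,7,9,10,11,12,13,14,15: 00110011111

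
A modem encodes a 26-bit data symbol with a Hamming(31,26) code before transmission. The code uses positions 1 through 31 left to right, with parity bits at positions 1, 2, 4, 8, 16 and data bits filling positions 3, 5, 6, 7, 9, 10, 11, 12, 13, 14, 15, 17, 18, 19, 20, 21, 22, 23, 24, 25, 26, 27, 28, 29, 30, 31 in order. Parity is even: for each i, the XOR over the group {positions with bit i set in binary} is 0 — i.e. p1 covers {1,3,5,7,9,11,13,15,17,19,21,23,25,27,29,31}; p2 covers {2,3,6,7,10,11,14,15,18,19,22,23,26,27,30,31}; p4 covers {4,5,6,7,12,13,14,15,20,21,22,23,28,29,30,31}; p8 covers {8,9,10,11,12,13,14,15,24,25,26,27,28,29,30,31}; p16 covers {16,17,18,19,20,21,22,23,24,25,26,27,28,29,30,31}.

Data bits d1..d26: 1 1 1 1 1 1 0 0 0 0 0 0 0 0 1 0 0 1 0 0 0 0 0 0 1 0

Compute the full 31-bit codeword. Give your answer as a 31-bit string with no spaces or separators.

1010111111000001000100100000010

Place data at non-parity positions: p1 p2 1 p4 1 1 1 p8 1 1 0 0 0 0 0 p16 0 0 0 1 0 0 1 0 0 0 0 0 0 1 0
p1 (pos 1,3,5,7,9,11,13,15,17,19,21,23,25,27,29,31): XOR of data positions = 1⊕1⊕1⊕1⊕0⊕0⊕0⊕0⊕0⊕0⊕1⊕0⊕0⊕0⊕0 = 1
p2 (pos 2,3,6,7,10,11,14,15,18,19,22,23,26,27,30,31): XOR of data positions = 1⊕1⊕1⊕1⊕0⊕0⊕0⊕0⊕0⊕0⊕1⊕0⊕0⊕1⊕0 = 0
p4 (pos 4,5,6,7,12,13,14,15,20,21,22,23,28,29,30,31): XOR of data positions = 1⊕1⊕1⊕0⊕0⊕0⊕0⊕1⊕0⊕0⊕1⊕0⊕0⊕1⊕0 = 0
p8 (pos 8,9,10,11,12,13,14,15,24,25,26,27,28,29,30,31): XOR of data positions = 1⊕1⊕0⊕0⊕0⊕0⊕0⊕0⊕0⊕0⊕0⊕0⊕0⊕1⊕0 = 1
p16 (pos 16,17,18,19,20,21,22,23,24,25,26,27,28,29,30,31): XOR of data positions = 0⊕0⊕0⊕1⊕0⊕0⊕1⊕0⊕0⊕0⊕0⊕0⊕0⊕1⊕0 = 1
Codeword: 1010111111000001000100100000010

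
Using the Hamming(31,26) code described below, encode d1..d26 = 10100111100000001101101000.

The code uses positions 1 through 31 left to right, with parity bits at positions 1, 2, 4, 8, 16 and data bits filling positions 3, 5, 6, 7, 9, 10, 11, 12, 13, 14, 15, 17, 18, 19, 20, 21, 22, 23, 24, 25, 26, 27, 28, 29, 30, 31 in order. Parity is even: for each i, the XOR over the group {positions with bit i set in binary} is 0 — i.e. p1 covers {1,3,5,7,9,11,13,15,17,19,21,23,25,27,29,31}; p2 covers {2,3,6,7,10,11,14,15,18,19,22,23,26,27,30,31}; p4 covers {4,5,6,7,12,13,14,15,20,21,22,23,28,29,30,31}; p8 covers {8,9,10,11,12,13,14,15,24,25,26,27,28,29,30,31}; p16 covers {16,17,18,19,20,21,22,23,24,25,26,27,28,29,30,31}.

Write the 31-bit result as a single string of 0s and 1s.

Place data at non-parity positions: p1 p2 1 p4 0 1 0 p8 0 1 1 1 1 0 0 p16 0 0 0 0 0 1 1 0 1 1 0 1 0 0 0
p1 (pos 1,3,5,7,9,11,13,15,17,19,21,23,25,27,29,31): XOR of data positions = 1⊕0⊕0⊕0⊕1⊕1⊕0⊕0⊕0⊕0⊕1⊕1⊕0⊕0⊕0 = 1
p2 (pos 2,3,6,7,10,11,14,15,18,19,22,23,26,27,30,31): XOR of data positions = 1⊕1⊕0⊕1⊕1⊕0⊕0⊕0⊕0⊕1⊕1⊕1⊕0⊕0⊕0 = 1
p4 (pos 4,5,6,7,12,13,14,15,20,21,22,23,28,29,30,31): XOR of data positions = 0⊕1⊕0⊕1⊕1⊕0⊕0⊕0⊕0⊕1⊕1⊕1⊕0⊕0⊕0 = 0
p8 (pos 8,9,10,11,12,13,14,15,24,25,26,27,28,29,30,31): XOR of data positions = 0⊕1⊕1⊕1⊕1⊕0⊕0⊕0⊕1⊕1⊕0⊕1⊕0⊕0⊕0 = 1
p16 (pos 16,17,18,19,20,21,22,23,24,25,26,27,28,29,30,31): XOR of data positions = 0⊕0⊕0⊕0⊕0⊕1⊕1⊕0⊕1⊕1⊕0⊕1⊕0⊕0⊕0 = 1
Codeword: 1110010101111001000001101101000

1110010101111001000001101101000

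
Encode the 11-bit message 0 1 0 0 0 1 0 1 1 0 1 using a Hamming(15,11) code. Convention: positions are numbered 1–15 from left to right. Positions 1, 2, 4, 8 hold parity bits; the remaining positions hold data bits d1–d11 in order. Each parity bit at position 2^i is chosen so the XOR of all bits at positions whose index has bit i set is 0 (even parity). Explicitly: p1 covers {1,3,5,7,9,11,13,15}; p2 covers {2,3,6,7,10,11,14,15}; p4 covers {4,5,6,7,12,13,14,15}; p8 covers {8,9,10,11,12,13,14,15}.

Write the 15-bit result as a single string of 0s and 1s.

100010000101101

Place data at non-parity positions: p1 p2 0 p4 1 0 0 p8 0 1 0 1 1 0 1
p1 (pos 1,3,5,7,9,11,13,15): XOR of data positions = 0⊕1⊕0⊕0⊕0⊕1⊕1 = 1
p2 (pos 2,3,6,7,10,11,14,15): XOR of data positions = 0⊕0⊕0⊕1⊕0⊕0⊕1 = 0
p4 (pos 4,5,6,7,12,13,14,15): XOR of data positions = 1⊕0⊕0⊕1⊕1⊕0⊕1 = 0
p8 (pos 8,9,10,11,12,13,14,15): XOR of data positions = 0⊕1⊕0⊕1⊕1⊕0⊕1 = 0
Codeword: 100010000101101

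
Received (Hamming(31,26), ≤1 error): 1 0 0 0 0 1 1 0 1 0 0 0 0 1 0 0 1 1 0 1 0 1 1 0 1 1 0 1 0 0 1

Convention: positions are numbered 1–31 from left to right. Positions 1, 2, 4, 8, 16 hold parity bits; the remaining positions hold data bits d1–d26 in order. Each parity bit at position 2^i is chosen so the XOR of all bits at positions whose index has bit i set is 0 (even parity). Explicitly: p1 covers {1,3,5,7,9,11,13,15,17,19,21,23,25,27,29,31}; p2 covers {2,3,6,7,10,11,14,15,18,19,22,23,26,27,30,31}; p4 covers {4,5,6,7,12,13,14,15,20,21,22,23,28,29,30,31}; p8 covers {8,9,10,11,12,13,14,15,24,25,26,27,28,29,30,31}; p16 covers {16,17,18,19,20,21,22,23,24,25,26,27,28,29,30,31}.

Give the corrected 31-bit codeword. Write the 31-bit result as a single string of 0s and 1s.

s1 (pos 1,3,5,7,9,11,13,15,17,19,21,23,25,27,29,31): 1⊕0⊕0⊕1⊕1⊕0⊕0⊕0⊕1⊕0⊕0⊕1⊕1⊕0⊕0⊕1 = 1
s2 (pos 2,3,6,7,10,11,14,15,18,19,22,23,26,27,30,31): 0⊕0⊕1⊕1⊕0⊕0⊕1⊕0⊕1⊕0⊕1⊕1⊕1⊕0⊕0⊕1 = 0
s4 (pos 4,5,6,7,12,13,14,15,20,21,22,23,28,29,30,31): 0⊕0⊕1⊕1⊕0⊕0⊕1⊕0⊕1⊕0⊕1⊕1⊕1⊕0⊕0⊕1 = 0
s8 (pos 8,9,10,11,12,13,14,15,24,25,26,27,28,29,30,31): 0⊕1⊕0⊕0⊕0⊕0⊕1⊕0⊕0⊕1⊕1⊕0⊕1⊕0⊕0⊕1 = 0
s16 (pos 16,17,18,19,20,21,22,23,24,25,26,27,28,29,30,31): 0⊕1⊕1⊕0⊕1⊕0⊕1⊕1⊕0⊕1⊕1⊕0⊕1⊕0⊕0⊕1 = 1
Syndrome s16…s1 = 10001 → error at position 17.
Flip position 17: 1000011010000100110101101101001 → 1000011010000100010101101101001

1000011010000100010101101101001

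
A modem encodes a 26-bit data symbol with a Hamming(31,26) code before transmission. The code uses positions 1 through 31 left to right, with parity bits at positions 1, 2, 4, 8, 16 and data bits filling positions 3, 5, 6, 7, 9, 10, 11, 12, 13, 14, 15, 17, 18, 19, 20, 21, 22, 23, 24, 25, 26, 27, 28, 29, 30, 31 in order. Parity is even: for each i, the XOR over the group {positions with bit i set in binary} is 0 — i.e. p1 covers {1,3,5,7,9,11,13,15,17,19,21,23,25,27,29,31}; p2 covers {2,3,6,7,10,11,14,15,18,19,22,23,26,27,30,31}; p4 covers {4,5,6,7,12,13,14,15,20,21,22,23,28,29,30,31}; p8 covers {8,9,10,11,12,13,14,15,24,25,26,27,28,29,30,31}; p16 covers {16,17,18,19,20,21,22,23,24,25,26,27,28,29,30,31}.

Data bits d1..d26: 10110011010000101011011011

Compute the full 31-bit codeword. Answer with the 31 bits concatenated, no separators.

Place data at non-parity positions: p1 p2 1 p4 0 1 1 p8 0 0 1 1 0 1 0 p16 0 0 0 1 0 1 0 1 1 0 1 1 0 1 1
p1 (pos 1,3,5,7,9,11,13,15,17,19,21,23,25,27,29,31): XOR of data positions = 1⊕0⊕1⊕0⊕1⊕0⊕0⊕0⊕0⊕0⊕0⊕1⊕1⊕0⊕1 = 0
p2 (pos 2,3,6,7,10,11,14,15,18,19,22,23,26,27,30,31): XOR of data positions = 1⊕1⊕1⊕0⊕1⊕1⊕0⊕0⊕0⊕1⊕0⊕0⊕1⊕1⊕1 = 1
p4 (pos 4,5,6,7,12,13,14,15,20,21,22,23,28,29,30,31): XOR of data positions = 0⊕1⊕1⊕1⊕0⊕1⊕0⊕1⊕0⊕1⊕0⊕1⊕0⊕1⊕1 = 1
p8 (pos 8,9,10,11,12,13,14,15,24,25,26,27,28,29,30,31): XOR of data positions = 0⊕0⊕1⊕1⊕0⊕1⊕0⊕1⊕1⊕0⊕1⊕1⊕0⊕1⊕1 = 1
p16 (pos 16,17,18,19,20,21,22,23,24,25,26,27,28,29,30,31): XOR of data positions = 0⊕0⊕0⊕1⊕0⊕1⊕0⊕1⊕1⊕0⊕1⊕1⊕0⊕1⊕1 = 0
Codeword: 0111011100110100000101011011011

0111011100110100000101011011011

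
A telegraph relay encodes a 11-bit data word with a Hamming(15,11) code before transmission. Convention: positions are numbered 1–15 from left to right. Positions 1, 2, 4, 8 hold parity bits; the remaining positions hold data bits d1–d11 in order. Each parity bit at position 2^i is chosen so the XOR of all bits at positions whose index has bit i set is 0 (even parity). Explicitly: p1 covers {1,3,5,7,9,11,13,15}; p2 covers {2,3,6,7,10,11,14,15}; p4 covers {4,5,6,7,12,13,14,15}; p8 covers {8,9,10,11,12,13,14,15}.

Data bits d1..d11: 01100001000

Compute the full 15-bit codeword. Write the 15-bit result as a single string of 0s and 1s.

110111010001000

Place data at non-parity positions: p1 p2 0 p4 1 1 0 p8 0 0 0 1 0 0 0
p1 (pos 1,3,5,7,9,11,13,15): XOR of data positions = 0⊕1⊕0⊕0⊕0⊕0⊕0 = 1
p2 (pos 2,3,6,7,10,11,14,15): XOR of data positions = 0⊕1⊕0⊕0⊕0⊕0⊕0 = 1
p4 (pos 4,5,6,7,12,13,14,15): XOR of data positions = 1⊕1⊕0⊕1⊕0⊕0⊕0 = 1
p8 (pos 8,9,10,11,12,13,14,15): XOR of data positions = 0⊕0⊕0⊕1⊕0⊕0⊕0 = 1
Codeword: 110111010001000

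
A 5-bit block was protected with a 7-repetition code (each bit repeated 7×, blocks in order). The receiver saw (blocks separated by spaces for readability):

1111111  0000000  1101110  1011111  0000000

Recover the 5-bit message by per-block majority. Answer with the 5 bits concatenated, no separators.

Block 1 (1111111): 7 ones → 1
Block 2 (0000000): 0 ones → 0
Block 3 (1101110): 5 ones → 1
Block 4 (1011111): 6 ones → 1
Block 5 (0000000): 0 ones → 0

10110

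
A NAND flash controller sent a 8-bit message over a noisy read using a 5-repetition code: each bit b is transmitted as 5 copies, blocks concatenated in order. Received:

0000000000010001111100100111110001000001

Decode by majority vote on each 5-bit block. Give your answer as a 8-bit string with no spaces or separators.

Block 1 (00000): 0 ones → 0
Block 2 (00000): 0 ones → 0
Block 3 (01000): 1 one → 0
Block 4 (11111): 5 ones → 1
Block 5 (00100): 1 one → 0
Block 6 (11111): 5 ones → 1
Block 7 (00010): 1 one → 0
Block 8 (00001): 1 one → 0

00010100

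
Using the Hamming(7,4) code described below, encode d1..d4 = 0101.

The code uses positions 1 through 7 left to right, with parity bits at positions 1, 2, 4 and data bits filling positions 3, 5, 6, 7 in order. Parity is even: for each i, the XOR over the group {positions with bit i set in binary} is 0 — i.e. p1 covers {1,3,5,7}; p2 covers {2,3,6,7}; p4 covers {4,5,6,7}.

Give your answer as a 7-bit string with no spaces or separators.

Place data at non-parity positions: p1 p2 0 p4 1 0 1
p1 (pos 1,3,5,7): XOR of data positions = 0⊕1⊕1 = 0
p2 (pos 2,3,6,7): XOR of data positions = 0⊕0⊕1 = 1
p4 (pos 4,5,6,7): XOR of data positions = 1⊕0⊕1 = 0
Codeword: 0100101

0100101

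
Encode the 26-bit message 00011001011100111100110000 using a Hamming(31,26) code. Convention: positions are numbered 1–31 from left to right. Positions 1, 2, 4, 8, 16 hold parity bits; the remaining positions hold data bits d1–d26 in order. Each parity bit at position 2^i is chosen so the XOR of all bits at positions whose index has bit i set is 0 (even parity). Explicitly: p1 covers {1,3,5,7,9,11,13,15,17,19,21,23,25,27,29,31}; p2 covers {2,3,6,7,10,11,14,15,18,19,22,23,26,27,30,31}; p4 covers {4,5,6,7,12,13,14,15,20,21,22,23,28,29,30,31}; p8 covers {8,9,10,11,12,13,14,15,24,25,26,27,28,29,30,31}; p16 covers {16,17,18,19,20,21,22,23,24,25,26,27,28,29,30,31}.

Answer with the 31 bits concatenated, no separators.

Place data at non-parity positions: p1 p2 0 p4 0 0 1 p8 1 0 0 1 0 1 1 p16 1 0 0 1 1 1 1 0 0 1 1 0 0 0 0
p1 (pos 1,3,5,7,9,11,13,15,17,19,21,23,25,27,29,31): XOR of data positions = 0⊕0⊕1⊕1⊕0⊕0⊕1⊕1⊕0⊕1⊕1⊕0⊕1⊕0⊕0 = 1
p2 (pos 2,3,6,7,10,11,14,15,18,19,22,23,26,27,30,31): XOR of data positions = 0⊕0⊕1⊕0⊕0⊕1⊕1⊕0⊕0⊕1⊕1⊕1⊕1⊕0⊕0 = 1
p4 (pos 4,5,6,7,12,13,14,15,20,21,22,23,28,29,30,31): XOR of data positions = 0⊕0⊕1⊕1⊕0⊕1⊕1⊕1⊕1⊕1⊕1⊕0⊕0⊕0⊕0 = 0
p8 (pos 8,9,10,11,12,13,14,15,24,25,26,27,28,29,30,31): XOR of data positions = 1⊕0⊕0⊕1⊕0⊕1⊕1⊕0⊕0⊕1⊕1⊕0⊕0⊕0⊕0 = 0
p16 (pos 16,17,18,19,20,21,22,23,24,25,26,27,28,29,30,31): XOR of data positions = 1⊕0⊕0⊕1⊕1⊕1⊕1⊕0⊕0⊕1⊕1⊕0⊕0⊕0⊕0 = 1
Codeword: 1100001010010111100111100110000

1100001010010111100111100110000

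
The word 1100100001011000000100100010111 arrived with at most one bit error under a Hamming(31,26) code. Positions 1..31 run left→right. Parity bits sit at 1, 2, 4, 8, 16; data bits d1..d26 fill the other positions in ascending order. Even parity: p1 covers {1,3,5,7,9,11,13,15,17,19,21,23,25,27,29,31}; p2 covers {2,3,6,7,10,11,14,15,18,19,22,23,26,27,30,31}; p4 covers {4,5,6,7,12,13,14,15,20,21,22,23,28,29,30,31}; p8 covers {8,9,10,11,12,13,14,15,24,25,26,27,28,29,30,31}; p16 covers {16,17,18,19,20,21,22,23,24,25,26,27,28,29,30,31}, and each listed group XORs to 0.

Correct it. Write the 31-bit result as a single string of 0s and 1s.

1100100011011000000100100010111

s1 (pos 1,3,5,7,9,11,13,15,17,19,21,23,25,27,29,31): 1⊕0⊕1⊕0⊕0⊕0⊕1⊕0⊕0⊕0⊕0⊕1⊕0⊕1⊕1⊕1 = 1
s2 (pos 2,3,6,7,10,11,14,15,18,19,22,23,26,27,30,31): 1⊕0⊕0⊕0⊕1⊕0⊕0⊕0⊕0⊕0⊕0⊕1⊕0⊕1⊕1⊕1 = 0
s4 (pos 4,5,6,7,12,13,14,15,20,21,22,23,28,29,30,31): 0⊕1⊕0⊕0⊕1⊕1⊕0⊕0⊕1⊕0⊕0⊕1⊕0⊕1⊕1⊕1 = 0
s8 (pos 8,9,10,11,12,13,14,15,24,25,26,27,28,29,30,31): 0⊕0⊕1⊕0⊕1⊕1⊕0⊕0⊕0⊕0⊕0⊕1⊕0⊕1⊕1⊕1 = 1
s16 (pos 16,17,18,19,20,21,22,23,24,25,26,27,28,29,30,31): 0⊕0⊕0⊕0⊕1⊕0⊕0⊕1⊕0⊕0⊕0⊕1⊕0⊕1⊕1⊕1 = 0
Syndrome s16…s1 = 01001 → error at position 9.
Flip position 9: 1100100001011000000100100010111 → 1100100011011000000100100010111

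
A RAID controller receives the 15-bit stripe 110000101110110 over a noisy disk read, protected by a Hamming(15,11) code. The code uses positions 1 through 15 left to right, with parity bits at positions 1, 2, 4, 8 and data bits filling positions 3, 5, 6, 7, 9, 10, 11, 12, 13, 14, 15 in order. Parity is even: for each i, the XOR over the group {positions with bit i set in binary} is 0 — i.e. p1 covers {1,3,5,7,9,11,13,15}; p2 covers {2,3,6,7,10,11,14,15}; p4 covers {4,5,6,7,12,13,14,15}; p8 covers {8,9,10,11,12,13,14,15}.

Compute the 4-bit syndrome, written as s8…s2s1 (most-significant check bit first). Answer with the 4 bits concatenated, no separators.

1111

s1 (pos 1,3,5,7,9,11,13,15): 1⊕0⊕0⊕1⊕1⊕1⊕1⊕0 = 1
s2 (pos 2,3,6,7,10,11,14,15): 1⊕0⊕0⊕1⊕1⊕1⊕1⊕0 = 1
s4 (pos 4,5,6,7,12,13,14,15): 0⊕0⊕0⊕1⊕0⊕1⊕1⊕0 = 1
s8 (pos 8,9,10,11,12,13,14,15): 0⊕1⊕1⊕1⊕0⊕1⊕1⊕0 = 1
Syndrome s8…s1 = 1111 → error at position 15.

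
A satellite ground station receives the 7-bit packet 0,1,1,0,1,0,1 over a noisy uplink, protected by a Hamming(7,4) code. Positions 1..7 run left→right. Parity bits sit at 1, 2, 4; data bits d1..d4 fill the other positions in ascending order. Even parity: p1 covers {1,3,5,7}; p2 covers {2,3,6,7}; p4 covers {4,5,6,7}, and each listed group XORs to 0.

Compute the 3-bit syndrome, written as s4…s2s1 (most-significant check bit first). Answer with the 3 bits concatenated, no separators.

011

s1 (pos 1,3,5,7): 0⊕1⊕1⊕1 = 1
s2 (pos 2,3,6,7): 1⊕1⊕0⊕1 = 1
s4 (pos 4,5,6,7): 0⊕1⊕0⊕1 = 0
Syndrome s4…s1 = 011 → error at position 3.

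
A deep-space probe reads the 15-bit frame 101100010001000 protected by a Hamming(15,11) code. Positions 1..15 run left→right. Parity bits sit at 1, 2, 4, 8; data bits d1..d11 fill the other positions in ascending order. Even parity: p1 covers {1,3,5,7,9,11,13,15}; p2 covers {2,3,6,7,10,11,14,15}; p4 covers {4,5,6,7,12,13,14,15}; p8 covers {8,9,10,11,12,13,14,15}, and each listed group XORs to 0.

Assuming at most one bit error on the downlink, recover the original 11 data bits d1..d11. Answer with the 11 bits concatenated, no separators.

10000001000

s1 (pos 1,3,5,7,9,11,13,15): 1⊕1⊕0⊕0⊕0⊕0⊕0⊕0 = 0
s2 (pos 2,3,6,7,10,11,14,15): 0⊕1⊕0⊕0⊕0⊕0⊕0⊕0 = 1
s4 (pos 4,5,6,7,12,13,14,15): 1⊕0⊕0⊕0⊕1⊕0⊕0⊕0 = 0
s8 (pos 8,9,10,11,12,13,14,15): 1⊕0⊕0⊕0⊕1⊕0⊕0⊕0 = 0
Syndrome s8…s1 = 0010 → error at position 2.
Flip position 2: 101100010001000 → 111100010001000
Read data bits from positions 3,5,6,7,9,10,11,12,13,14,15: 10000001000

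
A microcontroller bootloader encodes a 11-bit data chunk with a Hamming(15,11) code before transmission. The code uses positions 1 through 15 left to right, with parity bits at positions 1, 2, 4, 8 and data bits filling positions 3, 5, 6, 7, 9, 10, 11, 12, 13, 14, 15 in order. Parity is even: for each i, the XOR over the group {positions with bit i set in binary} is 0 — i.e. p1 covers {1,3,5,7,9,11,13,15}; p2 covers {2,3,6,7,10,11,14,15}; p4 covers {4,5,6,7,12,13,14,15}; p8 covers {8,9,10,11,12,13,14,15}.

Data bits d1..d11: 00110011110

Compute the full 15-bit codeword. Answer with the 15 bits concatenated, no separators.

100101100011110

Place data at non-parity positions: p1 p2 0 p4 0 1 1 p8 0 0 1 1 1 1 0
p1 (pos 1,3,5,7,9,11,13,15): XOR of data positions = 0⊕0⊕1⊕0⊕1⊕1⊕0 = 1
p2 (pos 2,3,6,7,10,11,14,15): XOR of data positions = 0⊕1⊕1⊕0⊕1⊕1⊕0 = 0
p4 (pos 4,5,6,7,12,13,14,15): XOR of data positions = 0⊕1⊕1⊕1⊕1⊕1⊕0 = 1
p8 (pos 8,9,10,11,12,13,14,15): XOR of data positions = 0⊕0⊕1⊕1⊕1⊕1⊕0 = 0
Codeword: 100101100011110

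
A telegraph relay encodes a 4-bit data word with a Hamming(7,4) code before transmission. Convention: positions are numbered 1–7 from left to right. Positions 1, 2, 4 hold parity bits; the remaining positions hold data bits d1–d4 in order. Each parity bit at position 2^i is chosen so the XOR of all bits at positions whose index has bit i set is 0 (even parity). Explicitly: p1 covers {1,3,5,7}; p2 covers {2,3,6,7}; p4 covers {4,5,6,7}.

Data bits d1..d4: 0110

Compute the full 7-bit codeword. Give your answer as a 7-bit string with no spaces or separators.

1100110

Place data at non-parity positions: p1 p2 0 p4 1 1 0
p1 (pos 1,3,5,7): XOR of data positions = 0⊕1⊕0 = 1
p2 (pos 2,3,6,7): XOR of data positions = 0⊕1⊕0 = 1
p4 (pos 4,5,6,7): XOR of data positions = 1⊕1⊕0 = 0
Codeword: 1100110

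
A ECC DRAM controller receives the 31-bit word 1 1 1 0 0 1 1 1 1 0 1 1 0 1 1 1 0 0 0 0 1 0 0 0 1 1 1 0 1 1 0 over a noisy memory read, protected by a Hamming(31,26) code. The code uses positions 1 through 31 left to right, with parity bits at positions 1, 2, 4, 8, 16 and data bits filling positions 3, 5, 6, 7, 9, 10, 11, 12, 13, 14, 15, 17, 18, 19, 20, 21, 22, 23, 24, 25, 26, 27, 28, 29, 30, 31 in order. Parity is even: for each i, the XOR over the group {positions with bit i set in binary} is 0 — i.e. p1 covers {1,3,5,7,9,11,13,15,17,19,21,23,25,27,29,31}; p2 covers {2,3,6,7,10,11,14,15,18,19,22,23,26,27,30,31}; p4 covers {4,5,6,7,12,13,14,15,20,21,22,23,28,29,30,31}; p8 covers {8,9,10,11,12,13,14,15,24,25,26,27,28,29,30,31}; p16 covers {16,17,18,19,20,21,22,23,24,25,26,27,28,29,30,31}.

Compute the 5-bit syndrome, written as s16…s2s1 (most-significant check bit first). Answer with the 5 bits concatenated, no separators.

11000

s1 (pos 1,3,5,7,9,11,13,15,17,19,21,23,25,27,29,31): 1⊕1⊕0⊕1⊕1⊕1⊕0⊕1⊕0⊕0⊕1⊕0⊕1⊕1⊕1⊕0 = 0
s2 (pos 2,3,6,7,10,11,14,15,18,19,22,23,26,27,30,31): 1⊕1⊕1⊕1⊕0⊕1⊕1⊕1⊕0⊕0⊕0⊕0⊕1⊕1⊕1⊕0 = 0
s4 (pos 4,5,6,7,12,13,14,15,20,21,22,23,28,29,30,31): 0⊕0⊕1⊕1⊕1⊕0⊕1⊕1⊕0⊕1⊕0⊕0⊕0⊕1⊕1⊕0 = 0
s8 (pos 8,9,10,11,12,13,14,15,24,25,26,27,28,29,30,31): 1⊕1⊕0⊕1⊕1⊕0⊕1⊕1⊕0⊕1⊕1⊕1⊕0⊕1⊕1⊕0 = 1
s16 (pos 16,17,18,19,20,21,22,23,24,25,26,27,28,29,30,31): 1⊕0⊕0⊕0⊕0⊕1⊕0⊕0⊕0⊕1⊕1⊕1⊕0⊕1⊕1⊕0 = 1
Syndrome s16…s1 = 11000 → error at position 24.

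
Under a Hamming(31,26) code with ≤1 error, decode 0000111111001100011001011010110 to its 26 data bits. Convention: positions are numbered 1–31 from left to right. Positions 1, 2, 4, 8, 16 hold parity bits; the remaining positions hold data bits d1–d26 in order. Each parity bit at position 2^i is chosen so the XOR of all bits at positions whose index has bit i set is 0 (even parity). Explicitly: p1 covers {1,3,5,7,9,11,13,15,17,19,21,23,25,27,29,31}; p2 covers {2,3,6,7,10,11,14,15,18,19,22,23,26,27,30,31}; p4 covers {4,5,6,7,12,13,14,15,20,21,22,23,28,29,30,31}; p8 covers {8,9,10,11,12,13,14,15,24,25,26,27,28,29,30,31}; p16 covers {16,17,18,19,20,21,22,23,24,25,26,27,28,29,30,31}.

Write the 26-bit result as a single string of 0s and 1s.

01111100110011001011010110

s1 (pos 1,3,5,7,9,11,13,15,17,19,21,23,25,27,29,31): 0⊕0⊕1⊕1⊕1⊕0⊕1⊕0⊕0⊕1⊕0⊕0⊕1⊕1⊕1⊕0 = 0
s2 (pos 2,3,6,7,10,11,14,15,18,19,22,23,26,27,30,31): 0⊕0⊕1⊕1⊕1⊕0⊕1⊕0⊕1⊕1⊕1⊕0⊕0⊕1⊕1⊕0 = 1
s4 (pos 4,5,6,7,12,13,14,15,20,21,22,23,28,29,30,31): 0⊕1⊕1⊕1⊕0⊕1⊕1⊕0⊕0⊕0⊕1⊕0⊕0⊕1⊕1⊕0 = 0
s8 (pos 8,9,10,11,12,13,14,15,24,25,26,27,28,29,30,31): 1⊕1⊕1⊕0⊕0⊕1⊕1⊕0⊕1⊕1⊕0⊕1⊕0⊕1⊕1⊕0 = 0
s16 (pos 16,17,18,19,20,21,22,23,24,25,26,27,28,29,30,31): 0⊕0⊕1⊕1⊕0⊕0⊕1⊕0⊕1⊕1⊕0⊕1⊕0⊕1⊕1⊕0 = 0
Syndrome s16…s1 = 00010 → error at position 2.
Flip position 2: 0000111111001100011001011010110 → 0100111111001100011001011010110
Read data bits from positions 3,5,6,7,9,10,11,12,13,14,15,17,18,19,20,21,22,23,24,25,26,27,28,29,30,31: 01111100110011001011010110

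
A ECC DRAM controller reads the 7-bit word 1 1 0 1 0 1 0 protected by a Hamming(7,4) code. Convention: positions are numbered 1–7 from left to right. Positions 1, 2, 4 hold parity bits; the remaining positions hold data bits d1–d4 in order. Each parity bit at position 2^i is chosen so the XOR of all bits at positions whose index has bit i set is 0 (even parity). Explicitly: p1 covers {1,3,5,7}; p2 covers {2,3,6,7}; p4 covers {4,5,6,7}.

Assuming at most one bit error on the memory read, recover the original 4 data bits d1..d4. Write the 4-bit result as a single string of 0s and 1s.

0010

s1 (pos 1,3,5,7): 1⊕0⊕0⊕0 = 1
s2 (pos 2,3,6,7): 1⊕0⊕1⊕0 = 0
s4 (pos 4,5,6,7): 1⊕0⊕1⊕0 = 0
Syndrome s4…s1 = 001 → error at position 1.
Flip position 1: 1101010 → 0101010
Read data bits from positions 3,5,6,7: 0010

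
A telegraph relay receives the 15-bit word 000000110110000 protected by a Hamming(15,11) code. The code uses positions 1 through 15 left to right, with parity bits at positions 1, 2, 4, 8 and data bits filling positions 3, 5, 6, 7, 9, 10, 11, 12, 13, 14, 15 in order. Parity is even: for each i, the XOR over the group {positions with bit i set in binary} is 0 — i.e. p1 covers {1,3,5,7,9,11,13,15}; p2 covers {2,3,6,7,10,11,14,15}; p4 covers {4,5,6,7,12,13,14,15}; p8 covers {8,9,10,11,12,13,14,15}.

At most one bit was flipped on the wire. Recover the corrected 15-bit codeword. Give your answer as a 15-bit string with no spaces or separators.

s1 (pos 1,3,5,7,9,11,13,15): 0⊕0⊕0⊕1⊕0⊕1⊕0⊕0 = 0
s2 (pos 2,3,6,7,10,11,14,15): 0⊕0⊕0⊕1⊕1⊕1⊕0⊕0 = 1
s4 (pos 4,5,6,7,12,13,14,15): 0⊕0⊕0⊕1⊕0⊕0⊕0⊕0 = 1
s8 (pos 8,9,10,11,12,13,14,15): 1⊕0⊕1⊕1⊕0⊕0⊕0⊕0 = 1
Syndrome s8…s1 = 1110 → error at position 14.
Flip position 14: 000000110110000 → 000000110110010

000000110110010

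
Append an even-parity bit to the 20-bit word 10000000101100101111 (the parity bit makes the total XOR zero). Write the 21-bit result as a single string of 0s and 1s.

100000001011001011111

XOR of the 20 data bits: 1⊕0⊕0⊕0⊕0⊕0⊕0⊕0⊕1⊕0⊕1⊕1⊕0⊕0⊕1⊕0⊕1⊕1⊕1⊕1 = 1
Parity bit = 1 (so all 21 bits XOR to 0).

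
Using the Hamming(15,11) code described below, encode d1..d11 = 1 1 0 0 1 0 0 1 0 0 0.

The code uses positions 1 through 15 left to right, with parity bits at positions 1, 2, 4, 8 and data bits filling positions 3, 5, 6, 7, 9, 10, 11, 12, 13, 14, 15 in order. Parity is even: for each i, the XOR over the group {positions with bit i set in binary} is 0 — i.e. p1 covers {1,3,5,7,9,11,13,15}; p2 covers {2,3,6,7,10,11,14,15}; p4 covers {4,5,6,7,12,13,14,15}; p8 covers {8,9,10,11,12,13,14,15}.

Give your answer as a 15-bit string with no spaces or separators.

Place data at non-parity positions: p1 p2 1 p4 1 0 0 p8 1 0 0 1 0 0 0
p1 (pos 1,3,5,7,9,11,13,15): XOR of data positions = 1⊕1⊕0⊕1⊕0⊕0⊕0 = 1
p2 (pos 2,3,6,7,10,11,14,15): XOR of data positions = 1⊕0⊕0⊕0⊕0⊕0⊕0 = 1
p4 (pos 4,5,6,7,12,13,14,15): XOR of data positions = 1⊕0⊕0⊕1⊕0⊕0⊕0 = 0
p8 (pos 8,9,10,11,12,13,14,15): XOR of data positions = 1⊕0⊕0⊕1⊕0⊕0⊕0 = 0
Codeword: 111010001001000

111010001001000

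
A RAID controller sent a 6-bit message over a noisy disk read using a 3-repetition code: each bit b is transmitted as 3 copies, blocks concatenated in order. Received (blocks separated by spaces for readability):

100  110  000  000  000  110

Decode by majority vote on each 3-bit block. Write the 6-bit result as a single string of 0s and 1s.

Block 1 (100): 1 one → 0
Block 2 (110): 2 ones → 1
Block 3 (000): 0 ones → 0
Block 4 (000): 0 ones → 0
Block 5 (000): 0 ones → 0
Block 6 (110): 2 ones → 1

010001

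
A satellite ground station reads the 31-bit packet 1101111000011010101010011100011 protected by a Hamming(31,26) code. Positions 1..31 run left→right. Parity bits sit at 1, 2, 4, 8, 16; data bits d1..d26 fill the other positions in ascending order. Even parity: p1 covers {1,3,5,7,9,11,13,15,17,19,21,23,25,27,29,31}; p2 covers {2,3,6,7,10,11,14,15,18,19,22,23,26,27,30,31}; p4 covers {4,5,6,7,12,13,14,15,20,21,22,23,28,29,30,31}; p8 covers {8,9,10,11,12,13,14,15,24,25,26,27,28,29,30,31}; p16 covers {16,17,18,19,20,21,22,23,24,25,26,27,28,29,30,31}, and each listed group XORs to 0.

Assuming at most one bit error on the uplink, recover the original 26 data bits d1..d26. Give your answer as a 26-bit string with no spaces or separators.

s1 (pos 1,3,5,7,9,11,13,15,17,19,21,23,25,27,29,31): 1⊕0⊕1⊕1⊕0⊕0⊕1⊕1⊕1⊕1⊕1⊕0⊕1⊕0⊕0⊕1 = 0
s2 (pos 2,3,6,7,10,11,14,15,18,19,22,23,26,27,30,31): 1⊕0⊕1⊕1⊕0⊕0⊕0⊕1⊕0⊕1⊕0⊕0⊕1⊕0⊕1⊕1 = 0
s4 (pos 4,5,6,7,12,13,14,15,20,21,22,23,28,29,30,31): 1⊕1⊕1⊕1⊕1⊕1⊕0⊕1⊕0⊕1⊕0⊕0⊕0⊕0⊕1⊕1 = 0
s8 (pos 8,9,10,11,12,13,14,15,24,25,26,27,28,29,30,31): 0⊕0⊕0⊕0⊕1⊕1⊕0⊕1⊕1⊕1⊕1⊕0⊕0⊕0⊕1⊕1 = 0
s16 (pos 16,17,18,19,20,21,22,23,24,25,26,27,28,29,30,31): 0⊕1⊕0⊕1⊕0⊕1⊕0⊕0⊕1⊕1⊕1⊕0⊕0⊕0⊕1⊕1 = 0
Syndrome s16…s1 = 00000 → no error.
Read data bits from positions 3,5,6,7,9,10,11,12,13,14,15,17,18,19,20,21,22,23,24,25,26,27,28,29,30,31: 01110001101101010011100011

01110001101101010011100011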